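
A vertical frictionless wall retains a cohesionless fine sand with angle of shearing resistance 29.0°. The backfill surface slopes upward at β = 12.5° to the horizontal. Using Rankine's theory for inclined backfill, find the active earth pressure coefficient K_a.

0.376

K_a = cos β · (cos β − √(cos²β − cos²φ)) / (cos β + √(cos²β − cos²φ)).
cos β = 0.9763, cos φ = 0.8746, √(cos²β − cos²φ) = 0.4338.
K_a = 0.9763 × (0.9763 − 0.4338)/(0.9763 + 0.4338) = 0.3756.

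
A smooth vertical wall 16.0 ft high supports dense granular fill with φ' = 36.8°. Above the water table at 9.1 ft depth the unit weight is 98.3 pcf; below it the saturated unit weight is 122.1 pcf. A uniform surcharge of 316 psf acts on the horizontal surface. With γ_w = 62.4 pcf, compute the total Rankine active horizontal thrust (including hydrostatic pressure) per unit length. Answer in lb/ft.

5680 lb/ft

K_a = tan²(45° − φ/2) = 0.2508.
γ' = 122.1 − 62.4 = 59.70 pcf. h₂ = H − d_w = 6.9 ft.
σ'_h: at surface K_a·q = 79.24; at WT K_a(q+γd_w) = 303.6; at base K_a(q+γd_w+γ'h₂) = 406.9 psf.
P₁ = ½(79.24+303.6)×9.1 = 1742; P₂ = ½(303.6+406.9)×6.9 = 2451; P_w = ½γ_w h₂² = 1485.
Total = 1742+2451+1485 = 5678 lb/ft.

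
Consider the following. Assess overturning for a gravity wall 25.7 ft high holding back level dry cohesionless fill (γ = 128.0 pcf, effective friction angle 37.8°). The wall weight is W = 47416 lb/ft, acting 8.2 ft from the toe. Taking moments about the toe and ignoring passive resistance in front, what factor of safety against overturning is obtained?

4.47

K_a = tan²(45° − 37.8°/2) = 0.2400.
P_a = ½K_aγH² = 0.5×0.2400×128.0×25.7² = 10150 lb/ft, acting at H/3 = 8.567 ft above the base.
Overturning moment M_o = P_a × H/3 = 10150 × 8.567 = 86910.
Resisting moment M_r = W × 8.2 = 47416 × 8.2 = 388800.
FS_overturning = M_r/M_o = 388800/86910 = 4.474.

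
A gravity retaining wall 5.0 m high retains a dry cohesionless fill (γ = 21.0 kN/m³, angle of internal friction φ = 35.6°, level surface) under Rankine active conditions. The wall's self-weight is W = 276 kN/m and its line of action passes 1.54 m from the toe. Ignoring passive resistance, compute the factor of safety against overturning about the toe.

K_a = tan²(45° − 35.6°/2) = 0.2641.
P_a = ½K_aγH² = 0.5×0.2641×21.0×5.0² = 69.33 kN/m, acting at H/3 = 1.667 m above the base.
Overturning moment M_o = P_a × H/3 = 69.33 × 1.667 = 115.6.
Resisting moment M_r = W × 1.54 = 276 × 1.54 = 425.0.
FS_overturning = M_r/M_o = 425.0/115.6 = 3.678.

3.68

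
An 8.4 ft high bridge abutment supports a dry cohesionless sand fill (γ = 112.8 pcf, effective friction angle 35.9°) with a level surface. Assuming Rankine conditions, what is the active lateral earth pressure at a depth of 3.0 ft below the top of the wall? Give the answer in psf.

88.2 psf

K_a = (1 − sin φ)/(1 + sin φ) = 0.2607.
σ_h = K_a γ z = 0.2607 × 112.8 × 3.0 = 88.23 psf.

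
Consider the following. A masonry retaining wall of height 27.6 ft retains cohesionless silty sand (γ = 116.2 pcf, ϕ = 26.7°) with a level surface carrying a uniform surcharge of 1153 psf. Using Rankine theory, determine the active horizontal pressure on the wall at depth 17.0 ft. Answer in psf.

K_a = (1 − sin φ)/(1 + sin φ) = 0.3800.
σ_v = γz + q = 116.2 × 17.0 + 1153 = 3128 psf.
σ_h = K_a σ_v = 0.3800 × 3128 = 1189 psf.

1190 psf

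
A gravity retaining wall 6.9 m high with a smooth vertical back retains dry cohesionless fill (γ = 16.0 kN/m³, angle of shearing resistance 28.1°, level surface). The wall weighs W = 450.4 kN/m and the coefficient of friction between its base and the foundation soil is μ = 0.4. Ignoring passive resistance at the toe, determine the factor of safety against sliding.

K_a = tan²(45° − 28.1°/2) = 0.3596.
P_a = ½K_aγH² = 0.5×0.3596×16.0×6.9² = 137.0 kN/m, acting at H/3 = 2.300 m above the base.
FS_sliding = μW / P_a = 0.4×450.4 / 137.0 = 1.315.

1.32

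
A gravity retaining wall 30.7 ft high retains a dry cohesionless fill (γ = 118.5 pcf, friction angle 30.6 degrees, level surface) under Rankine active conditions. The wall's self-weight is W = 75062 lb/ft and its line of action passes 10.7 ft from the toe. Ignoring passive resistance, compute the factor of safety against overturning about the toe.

4.32

K_a = tan²(45° − 30.6°/2) = 0.3253.
P_a = ½K_aγH² = 0.5×0.3253×118.5×30.7² = 18170 lb/ft, acting at H/3 = 10.23 ft above the base.
Overturning moment M_o = P_a × H/3 = 18170 × 10.23 = 185900.
Resisting moment M_r = W × 10.7 = 75062 × 10.7 = 803200.
FS_overturning = M_r/M_o = 803200/185900 = 4.320.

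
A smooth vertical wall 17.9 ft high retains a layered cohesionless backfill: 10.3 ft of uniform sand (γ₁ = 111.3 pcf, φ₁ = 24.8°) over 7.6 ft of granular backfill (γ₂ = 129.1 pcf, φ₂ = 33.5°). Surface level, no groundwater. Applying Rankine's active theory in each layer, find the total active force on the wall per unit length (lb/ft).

K_a1 = tan²(45°−24.8°/2) = 0.4090; K_a2 = tan²(45°−33.5°/2) = 0.2887.
Layer 1: σ at base = K_a1 γ₁ h₁ = 468.9 psf; P₁ = ½×468.9×10.3 = 2415.
Layer 2: σ_v at top = γ₁h₁ = 1146; σ_h top = K_a2×1146 = 331.0; σ_h base = K_a2×(1146+129.1×7.6) = 614.2.
P₂ = ½(331.0+614.2)×7.6 = 3592. Total P_a = 2415+3592 = 6007 lb/ft.

6010 lb/ft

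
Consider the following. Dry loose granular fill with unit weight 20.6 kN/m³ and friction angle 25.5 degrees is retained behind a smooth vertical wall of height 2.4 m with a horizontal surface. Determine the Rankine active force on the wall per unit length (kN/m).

23.6 kN/m

K_a = tan²(45° − φ/2) = 0.3981.
P_a = ½ K_a γ H² = 0.5 × 0.3981 × 20.6 × 2.4² = 23.62 kN/m.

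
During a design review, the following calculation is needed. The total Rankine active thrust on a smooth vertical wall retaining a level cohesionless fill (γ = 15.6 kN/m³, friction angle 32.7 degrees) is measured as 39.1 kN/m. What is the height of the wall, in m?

K_a = 0.2985. P_a = ½ K_a γ H² ⇒ H = √(2P_a/(K_a γ)).
H = √(2×39.1/(0.2985×15.6)) = 4.098 m.

4.10 m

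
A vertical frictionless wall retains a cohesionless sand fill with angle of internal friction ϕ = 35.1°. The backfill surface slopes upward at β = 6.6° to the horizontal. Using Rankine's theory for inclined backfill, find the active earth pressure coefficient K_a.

0.274

K_a = cos β · (cos β − √(cos²β − cos²φ)) / (cos β + √(cos²β − cos²φ)).
cos β = 0.9934, cos φ = 0.8181, √(cos²β − cos²φ) = 0.5634.
K_a = 0.9934 × (0.9934 − 0.5634)/(0.9934 + 0.5634) = 0.2744.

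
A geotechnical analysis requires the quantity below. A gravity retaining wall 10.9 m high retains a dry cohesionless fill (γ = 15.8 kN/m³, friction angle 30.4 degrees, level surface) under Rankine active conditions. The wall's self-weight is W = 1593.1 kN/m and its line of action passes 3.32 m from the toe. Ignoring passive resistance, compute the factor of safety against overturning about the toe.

K_a = tan²(45° − 30.4°/2) = 0.3280.
P_a = ½K_aγH² = 0.5×0.3280×15.8×10.9² = 307.9 kN/m, acting at H/3 = 3.633 m above the base.
Overturning moment M_o = P_a × H/3 = 307.9 × 3.633 = 1119.
Resisting moment M_r = W × 3.32 = 1593.1 × 3.32 = 5289.
FS_overturning = M_r/M_o = 5289/1119 = 4.729.

4.73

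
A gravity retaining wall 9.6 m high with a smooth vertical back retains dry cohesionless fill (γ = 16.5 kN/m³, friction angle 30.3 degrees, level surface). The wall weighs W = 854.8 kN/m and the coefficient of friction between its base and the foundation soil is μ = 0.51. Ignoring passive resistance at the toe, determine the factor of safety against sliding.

K_a = tan²(45° − 30.3°/2) = 0.3293.
P_a = ½K_aγH² = 0.5×0.3293×16.5×9.6² = 250.4 kN/m, acting at H/3 = 3.200 m above the base.
FS_sliding = μW / P_a = 0.51×854.8 / 250.4 = 1.741.

1.74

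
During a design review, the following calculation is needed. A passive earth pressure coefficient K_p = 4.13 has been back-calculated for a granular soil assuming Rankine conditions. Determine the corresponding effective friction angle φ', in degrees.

K_p = (1+sin φ)/(1−sin φ) ⇒ sin φ = (K_p − 1)/(K_p + 1) = 0.6101.
φ = arcsin(0.6101) = 37.60°.

37.6°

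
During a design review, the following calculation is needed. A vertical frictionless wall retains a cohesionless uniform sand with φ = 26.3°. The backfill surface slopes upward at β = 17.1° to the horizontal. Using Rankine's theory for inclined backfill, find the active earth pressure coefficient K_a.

K_a = cos β · (cos β − √(cos²β − cos²φ)) / (cos β + √(cos²β − cos²φ)).
cos β = 0.9558, cos φ = 0.8965, √(cos²β − cos²φ) = 0.3314.
K_a = 0.9558 × (0.9558 − 0.3314)/(0.9558 + 0.3314) = 0.4636.

0.464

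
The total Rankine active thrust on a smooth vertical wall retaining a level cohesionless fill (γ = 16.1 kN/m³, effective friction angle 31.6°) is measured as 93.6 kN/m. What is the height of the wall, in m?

6.10 m

K_a = 0.3123. P_a = ½ K_a γ H² ⇒ H = √(2P_a/(K_a γ)).
H = √(2×93.6/(0.3123×16.1)) = 6.101 m.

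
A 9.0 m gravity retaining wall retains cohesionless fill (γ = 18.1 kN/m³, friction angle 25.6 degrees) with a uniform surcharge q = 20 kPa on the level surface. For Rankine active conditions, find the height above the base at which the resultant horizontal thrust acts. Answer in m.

K_a = 0.3966.
Triangular part P₁ = ½K_aγH² = 290.7 at H/3 = 3.000 m; rectangular part P₂ = K_a q H = 71.38 at H/2 = 4.500 m.
ȳ = (P₁·3.000 + P₂·4.500)/(P₁+P₂) = 3.296 m.

3.30 m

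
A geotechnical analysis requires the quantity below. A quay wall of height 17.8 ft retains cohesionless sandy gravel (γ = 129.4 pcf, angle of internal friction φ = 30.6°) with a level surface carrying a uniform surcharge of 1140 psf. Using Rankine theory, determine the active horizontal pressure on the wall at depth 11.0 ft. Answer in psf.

K_a = (1 − sin φ)/(1 + sin φ) = 0.3253.
σ_v = γz + q = 129.4 × 11.0 + 1140 = 2563 psf.
σ_h = K_a σ_v = 0.3253 × 2563 = 834.0 psf.

834 psf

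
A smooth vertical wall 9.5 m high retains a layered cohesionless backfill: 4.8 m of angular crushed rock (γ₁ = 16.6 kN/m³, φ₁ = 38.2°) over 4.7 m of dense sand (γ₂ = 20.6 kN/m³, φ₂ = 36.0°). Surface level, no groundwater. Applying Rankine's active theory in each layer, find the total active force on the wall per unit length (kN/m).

201 kN/m

K_a1 = tan²(45°−38.2°/2) = 0.2358; K_a2 = tan²(45°−36.0°/2) = 0.2596.
Layer 1: σ at base = K_a1 γ₁ h₁ = 18.79 kPa; P₁ = ½×18.79×4.8 = 45.09.
Layer 2: σ_v at top = γ₁h₁ = 79.68; σ_h top = K_a2×79.68 = 20.69; σ_h base = K_a2×(79.68+20.6×4.7) = 45.82.
P₂ = ½(20.69+45.82)×4.7 = 156.3. Total P_a = 45.09+156.3 = 201.4 kN/m.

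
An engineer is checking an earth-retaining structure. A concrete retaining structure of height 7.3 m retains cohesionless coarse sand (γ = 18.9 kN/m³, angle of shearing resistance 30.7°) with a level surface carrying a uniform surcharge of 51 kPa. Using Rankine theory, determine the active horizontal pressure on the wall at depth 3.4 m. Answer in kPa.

37.3 kPa

K_a = (1 − sin φ)/(1 + sin φ) = 0.3240.
σ_v = γz + q = 18.9 × 3.4 + 51 = 115.3 kPa.
σ_h = K_a σ_v = 0.3240 × 115.3 = 37.35 kPa.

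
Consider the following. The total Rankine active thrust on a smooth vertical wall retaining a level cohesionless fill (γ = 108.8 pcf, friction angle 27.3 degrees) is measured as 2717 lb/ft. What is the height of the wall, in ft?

K_a = 0.3711. P_a = ½ K_a γ H² ⇒ H = √(2P_a/(K_a γ)).
H = √(2×2717/(0.3711×108.8)) = 11.60 ft.

11.6 ft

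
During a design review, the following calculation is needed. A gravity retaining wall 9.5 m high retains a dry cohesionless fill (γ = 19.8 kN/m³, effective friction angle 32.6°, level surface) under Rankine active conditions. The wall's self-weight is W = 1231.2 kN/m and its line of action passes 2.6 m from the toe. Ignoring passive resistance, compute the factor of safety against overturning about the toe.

3.77

K_a = tan²(45° − 32.6°/2) = 0.2997.
P_a = ½K_aγH² = 0.5×0.2997×19.8×9.5² = 267.8 kN/m, acting at H/3 = 3.167 m above the base.
Overturning moment M_o = P_a × H/3 = 267.8 × 3.167 = 848.1.
Resisting moment M_r = W × 2.6 = 1231.2 × 2.6 = 3201.
FS_overturning = M_r/M_o = 3201/848.1 = 3.775.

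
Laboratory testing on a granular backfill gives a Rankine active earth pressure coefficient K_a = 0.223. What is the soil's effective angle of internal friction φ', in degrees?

39.4°

K_a = tan²(45° − φ/2) ⇒ 45° − φ/2 = arctan(√0.223) = 25.28°.
φ = 2(45° − 25.28°) = 39.44°.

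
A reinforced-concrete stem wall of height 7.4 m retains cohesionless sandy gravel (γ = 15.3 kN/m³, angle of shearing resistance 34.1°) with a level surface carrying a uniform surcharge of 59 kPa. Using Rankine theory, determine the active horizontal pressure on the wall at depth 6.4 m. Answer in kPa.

44.2 kPa

K_a = (1 − sin φ)/(1 + sin φ) = 0.2815.
σ_v = γz + q = 15.3 × 6.4 + 59 = 156.9 kPa.
σ_h = K_a σ_v = 0.2815 × 156.9 = 44.18 kPa.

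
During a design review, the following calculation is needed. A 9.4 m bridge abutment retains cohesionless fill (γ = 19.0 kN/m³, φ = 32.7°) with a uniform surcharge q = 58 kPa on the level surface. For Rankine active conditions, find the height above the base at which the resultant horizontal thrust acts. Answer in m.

K_a = 0.2985.
Triangular part P₁ = ½K_aγH² = 250.6 at H/3 = 3.133 m; rectangular part P₂ = K_a q H = 162.7 at H/2 = 4.700 m.
ȳ = (P₁·3.133 + P₂·4.700)/(P₁+P₂) = 3.750 m.

3.75 m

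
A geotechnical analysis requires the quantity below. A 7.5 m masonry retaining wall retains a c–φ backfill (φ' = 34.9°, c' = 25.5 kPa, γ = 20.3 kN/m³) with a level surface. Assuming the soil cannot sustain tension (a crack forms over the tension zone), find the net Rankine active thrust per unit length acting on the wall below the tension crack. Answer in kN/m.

19.9 kN/m

K_a = 0.2721; √K_a = 0.5217.
Tension-crack depth z_c = 2c/(γ√K_a) = 2×25.5/(20.3×0.5217) = 4.816 m.
σ_a at base = K_a γ H − 2c√K_a = 0.2721×20.3×7.5 − 2×25.5×0.5217 = 14.83 kPa.
P_a = ½ × 14.83 × (H − z_c) = 0.5×14.83×2.684 = 19.90 kN/m.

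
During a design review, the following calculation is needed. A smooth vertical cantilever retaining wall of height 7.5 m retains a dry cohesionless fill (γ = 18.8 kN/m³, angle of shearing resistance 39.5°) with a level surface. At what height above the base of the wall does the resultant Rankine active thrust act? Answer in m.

2.50 m

K_a = 0.2224.
The pressure distribution is triangular, so the resultant acts at H/3 above the base = 7.5/3 = 2.500 m.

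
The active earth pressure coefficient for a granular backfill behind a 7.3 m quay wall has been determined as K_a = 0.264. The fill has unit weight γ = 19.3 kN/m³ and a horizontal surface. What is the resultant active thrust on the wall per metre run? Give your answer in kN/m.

136 kN/m

P = ½ K_a γ H² = 0.5 × 0.264 × 19.3 × 7.3² = 135.8 kN/m.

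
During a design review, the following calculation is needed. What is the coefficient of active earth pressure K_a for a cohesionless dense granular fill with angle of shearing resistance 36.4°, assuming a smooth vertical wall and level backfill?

0.255

K_a = tan²(45° − φ/2) = tan²(26.80°) = 0.2552.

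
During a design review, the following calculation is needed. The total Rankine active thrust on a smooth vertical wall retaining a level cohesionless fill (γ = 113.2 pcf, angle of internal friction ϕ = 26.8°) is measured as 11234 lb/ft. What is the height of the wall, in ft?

22.9 ft

K_a = 0.3785. P_a = ½ K_a γ H² ⇒ H = √(2P_a/(K_a γ)).
H = √(2×11234/(0.3785×113.2)) = 22.90 ft.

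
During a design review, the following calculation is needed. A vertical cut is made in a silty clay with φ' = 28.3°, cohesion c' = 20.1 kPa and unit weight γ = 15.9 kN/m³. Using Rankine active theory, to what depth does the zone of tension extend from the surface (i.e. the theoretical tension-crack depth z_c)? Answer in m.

K_a = tan²(45° − 28.3°/2) = 0.3568; √K_a = 0.5973.
The active pressure is zero where K_a γ z = 2c√K_a, so z_c = 2c/(γ√K_a) = 2×20.1/(15.9×0.5973) = 4.233 m.

4.23 m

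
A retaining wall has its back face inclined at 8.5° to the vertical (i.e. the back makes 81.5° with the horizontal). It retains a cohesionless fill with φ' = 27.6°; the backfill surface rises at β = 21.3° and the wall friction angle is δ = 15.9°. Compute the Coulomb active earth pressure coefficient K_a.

K_a = sin²(α+φ) / [sin²α · sin(α−δ) · (1 + √{sin(φ+δ)sin(φ−β) / (sin(α−δ)sin(α+β))})²].
With α = 81.5°, φ = 27.6°, δ = 15.9°, β = 21.3°: K_a = 0.6008.

0.601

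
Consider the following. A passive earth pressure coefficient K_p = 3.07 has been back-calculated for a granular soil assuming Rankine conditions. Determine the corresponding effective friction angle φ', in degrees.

30.6°

K_p = (1+sin φ)/(1−sin φ) ⇒ sin φ = (K_p − 1)/(K_p + 1) = 0.5086.
φ = arcsin(0.5086) = 30.57°.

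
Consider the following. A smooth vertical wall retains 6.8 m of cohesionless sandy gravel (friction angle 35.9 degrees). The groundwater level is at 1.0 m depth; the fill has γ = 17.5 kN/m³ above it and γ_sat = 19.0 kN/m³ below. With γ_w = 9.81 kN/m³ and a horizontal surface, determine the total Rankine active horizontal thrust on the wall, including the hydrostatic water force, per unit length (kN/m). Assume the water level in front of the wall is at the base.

234 kN/m

K_a = tan²(45° − φ/2) = 0.2607.
γ' = 19.0 − 9.81 = 9.190 kN/m³. Depth below WT = 5.8 m.
σ'_h at WT = K_a γ d_w = 4.563 kPa; at base = 4.563 + K_a γ' × 5.8 = 18.46 kPa.
P₁ (0–1.0 m) = ½×4.563×1.0 = 2.281. P₂ (1.0–6.8 m) = ½(4.563+18.46)×5.8 = 66.77.
P_w = ½ γ_w h₂² = 0.5×9.81×5.8² = 165.0. Total = 2.281+66.77+165.0 = 234.1 kN/m.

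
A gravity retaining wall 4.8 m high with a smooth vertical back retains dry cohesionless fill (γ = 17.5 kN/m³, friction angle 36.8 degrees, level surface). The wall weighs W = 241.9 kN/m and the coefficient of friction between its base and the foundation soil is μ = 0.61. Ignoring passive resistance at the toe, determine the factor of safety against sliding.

2.92

K_a = tan²(45° − 36.8°/2) = 0.2508.
P_a = ½K_aγH² = 0.5×0.2508×17.5×4.8² = 50.55 kN/m, acting at H/3 = 1.600 m above the base.
FS_sliding = μW / P_a = 0.61×241.9 / 50.55 = 2.919.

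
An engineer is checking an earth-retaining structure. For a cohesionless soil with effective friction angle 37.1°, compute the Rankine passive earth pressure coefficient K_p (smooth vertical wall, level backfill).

K_p = (1 + sin φ)/(1 − sin φ) = tan²(45° + 37.1°/2) = 4.040.

4.04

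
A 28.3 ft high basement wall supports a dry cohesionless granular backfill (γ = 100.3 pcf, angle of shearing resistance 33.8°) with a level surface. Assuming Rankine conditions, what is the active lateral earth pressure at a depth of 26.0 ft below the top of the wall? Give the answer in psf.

K_a = (1 − sin φ)/(1 + sin φ) = 0.2851.
σ_h = K_a γ z = 0.2851 × 100.3 × 26.0 = 743.5 psf.

743 psf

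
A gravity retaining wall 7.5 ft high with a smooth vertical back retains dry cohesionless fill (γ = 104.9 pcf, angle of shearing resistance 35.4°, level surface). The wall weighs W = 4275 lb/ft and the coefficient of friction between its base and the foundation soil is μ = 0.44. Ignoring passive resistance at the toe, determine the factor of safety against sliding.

K_a = tan²(45° − 35.4°/2) = 0.2664.
P_a = ½K_aγH² = 0.5×0.2664×104.9×7.5² = 786.0 lb/ft, acting at H/3 = 2.500 ft above the base.
FS_sliding = μW / P_a = 0.44×4275 / 786.0 = 2.393.

2.39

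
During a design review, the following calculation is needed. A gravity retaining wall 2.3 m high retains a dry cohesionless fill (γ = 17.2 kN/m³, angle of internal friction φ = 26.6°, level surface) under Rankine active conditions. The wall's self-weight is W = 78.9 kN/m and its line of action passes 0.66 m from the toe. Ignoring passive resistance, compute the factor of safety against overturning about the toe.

K_a = tan²(45° − 26.6°/2) = 0.3814.
P_a = ½K_aγH² = 0.5×0.3814×17.2×2.3² = 17.35 kN/m, acting at H/3 = 0.7667 m above the base.
Overturning moment M_o = P_a × H/3 = 17.35 × 0.7667 = 13.30.
Resisting moment M_r = W × 0.66 = 78.9 × 0.66 = 52.07.
FS_overturning = M_r/M_o = 52.07/13.30 = 3.914.

3.91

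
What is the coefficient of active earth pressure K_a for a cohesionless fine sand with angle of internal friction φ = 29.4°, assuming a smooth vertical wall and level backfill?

0.341

K_a = tan²(45° − φ/2) = tan²(30.30°) = 0.3415.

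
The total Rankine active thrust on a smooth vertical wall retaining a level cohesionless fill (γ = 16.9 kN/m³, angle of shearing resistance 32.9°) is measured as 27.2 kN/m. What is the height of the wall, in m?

K_a = 0.2960. P_a = ½ K_a γ H² ⇒ H = √(2P_a/(K_a γ)).
H = √(2×27.2/(0.2960×16.9)) = 3.298 m.

3.30 m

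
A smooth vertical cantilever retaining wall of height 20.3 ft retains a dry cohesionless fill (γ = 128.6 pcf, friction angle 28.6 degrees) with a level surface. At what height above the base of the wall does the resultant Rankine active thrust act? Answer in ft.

6.77 ft

K_a = 0.3525.
The pressure distribution is triangular, so the resultant acts at H/3 above the base = 20.3/3 = 6.767 ft.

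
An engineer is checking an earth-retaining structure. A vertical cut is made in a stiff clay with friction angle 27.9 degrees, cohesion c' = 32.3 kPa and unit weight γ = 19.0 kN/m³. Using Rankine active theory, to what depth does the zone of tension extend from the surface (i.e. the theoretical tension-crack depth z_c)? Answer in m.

K_a = tan²(45° − 27.9°/2) = 0.3625; √K_a = 0.6020.
The active pressure is zero where K_a γ z = 2c√K_a, so z_c = 2c/(γ√K_a) = 2×32.3/(19.0×0.6020) = 5.647 m.

5.65 m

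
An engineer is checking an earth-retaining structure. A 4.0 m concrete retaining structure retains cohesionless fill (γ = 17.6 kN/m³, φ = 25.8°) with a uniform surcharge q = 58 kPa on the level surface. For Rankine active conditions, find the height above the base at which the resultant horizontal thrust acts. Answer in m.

1.75 m

K_a = 0.3935.
Triangular part P₁ = ½K_aγH² = 55.41 at H/3 = 1.333 m; rectangular part P₂ = K_a q H = 91.29 at H/2 = 2.000 m.
ȳ = (P₁·1.333 + P₂·2.000)/(P₁+P₂) = 1.748 m.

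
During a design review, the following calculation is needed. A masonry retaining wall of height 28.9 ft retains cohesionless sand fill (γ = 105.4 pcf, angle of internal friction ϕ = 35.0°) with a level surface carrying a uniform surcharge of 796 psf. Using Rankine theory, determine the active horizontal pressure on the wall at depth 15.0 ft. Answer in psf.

644 psf

K_a = (1 − sin φ)/(1 + sin φ) = 0.2710.
σ_v = γz + q = 105.4 × 15.0 + 796 = 2377 psf.
σ_h = K_a σ_v = 0.2710 × 2377 = 644.1 psf.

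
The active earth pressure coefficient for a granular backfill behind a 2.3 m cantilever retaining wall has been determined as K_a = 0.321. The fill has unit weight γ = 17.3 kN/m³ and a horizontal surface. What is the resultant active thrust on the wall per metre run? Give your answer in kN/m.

14.7 kN/m

P = ½ K_a γ H² = 0.5 × 0.321 × 17.3 × 2.3² = 14.69 kN/m.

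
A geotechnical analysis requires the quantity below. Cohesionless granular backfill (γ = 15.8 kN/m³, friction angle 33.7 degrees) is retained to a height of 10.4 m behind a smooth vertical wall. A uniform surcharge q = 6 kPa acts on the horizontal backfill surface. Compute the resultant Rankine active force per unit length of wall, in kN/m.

K_a = tan²(45° − φ/2) = 0.2863.
Soil triangle: ½ K_a γ H² = 0.5×0.2863×15.8×10.4² = 244.6 kN/m.
Surcharge rectangle: K_a q H = 0.2863×6×10.4 = 17.87 kN/m.
Total = 244.6 + 17.87 = 262.5 kN/m.

263 kN/m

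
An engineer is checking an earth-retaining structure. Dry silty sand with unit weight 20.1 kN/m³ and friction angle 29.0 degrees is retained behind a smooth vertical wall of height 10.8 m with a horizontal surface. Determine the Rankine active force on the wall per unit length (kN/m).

407 kN/m

K_a = tan²(45° − φ/2) = 0.3470.
P_a = ½ K_a γ H² = 0.5 × 0.3470 × 20.1 × 10.8² = 406.7 kN/m.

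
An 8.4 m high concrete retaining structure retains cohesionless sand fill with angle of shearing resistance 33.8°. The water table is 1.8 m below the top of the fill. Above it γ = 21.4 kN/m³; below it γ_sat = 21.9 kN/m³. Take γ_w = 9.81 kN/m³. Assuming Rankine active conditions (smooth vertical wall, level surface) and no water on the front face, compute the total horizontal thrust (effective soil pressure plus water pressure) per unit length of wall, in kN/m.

K_a = tan²(45° − φ/2) = 0.2851.
γ' = 21.9 − 9.81 = 12.09 kN/m³. Depth below WT = 6.6 m.
σ'_h at WT = K_a γ d_w = 10.98 kPa; at base = 10.98 + K_a γ' × 6.6 = 33.73 kPa.
P₁ (0–1.8 m) = ½×10.98×1.8 = 9.884. P₂ (1.8–8.4 m) = ½(10.98+33.73)×6.6 = 147.6.
P_w = ½ γ_w h₂² = 0.5×9.81×6.6² = 213.7. Total = 9.884+147.6+213.7 = 371.1 kN/m.

371 kN/m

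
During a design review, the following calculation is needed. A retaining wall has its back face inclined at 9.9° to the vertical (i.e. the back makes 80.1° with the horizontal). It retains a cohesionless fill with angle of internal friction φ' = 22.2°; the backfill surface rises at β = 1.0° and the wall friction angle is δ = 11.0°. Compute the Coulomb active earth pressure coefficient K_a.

0.492

K_a = sin²(α+φ) / [sin²α · sin(α−δ) · (1 + √{sin(φ+δ)sin(φ−β) / (sin(α−δ)sin(α+β))})²].
With α = 80.1°, φ = 22.2°, δ = 11.0°, β = 1.0°: K_a = 0.4918.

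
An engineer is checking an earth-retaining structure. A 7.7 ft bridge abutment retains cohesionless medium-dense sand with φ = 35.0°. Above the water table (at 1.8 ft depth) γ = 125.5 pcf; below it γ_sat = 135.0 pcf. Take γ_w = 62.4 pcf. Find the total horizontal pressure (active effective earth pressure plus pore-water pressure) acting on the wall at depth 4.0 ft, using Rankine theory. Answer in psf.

242 psf

K_a = (1 − sin φ)/(1 + sin φ) = 0.2710.
γ' = 135.0 − 62.4 = 72.60 pcf.
Effective vertical stress at 4.0 ft: σ'_v = 125.5×1.8 + 72.60×2.20 = 385.6 psf.
σ'_h = K_a σ'_v = 0.2710 × 385.6 = 104.5 psf; u = γ_w × 2.20 = 137.3 psf.
Total σ_h = 104.5 + 137.3 = 241.8 psf.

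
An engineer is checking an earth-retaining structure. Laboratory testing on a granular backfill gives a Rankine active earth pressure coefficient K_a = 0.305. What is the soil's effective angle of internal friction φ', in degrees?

K_a = tan²(45° − φ/2) ⇒ 45° − φ/2 = arctan(√0.305) = 28.91°.
φ = 2(45° − 28.91°) = 32.18°.

32.2°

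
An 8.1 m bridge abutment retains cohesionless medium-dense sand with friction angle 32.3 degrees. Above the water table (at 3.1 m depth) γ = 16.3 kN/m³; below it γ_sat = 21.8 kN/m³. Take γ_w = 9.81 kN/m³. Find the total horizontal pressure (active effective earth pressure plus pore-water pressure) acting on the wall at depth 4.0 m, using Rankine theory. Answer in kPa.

K_a = (1 − sin φ)/(1 + sin φ) = 0.3035.
γ' = 21.8 − 9.81 = 11.99 kN/m³.
Effective vertical stress at 4.0 m: σ'_v = 16.3×3.1 + 11.99×0.900 = 61.32 kPa.
σ'_h = K_a σ'_v = 0.3035 × 61.32 = 18.61 kPa; u = γ_w × 0.900 = 8.829 kPa.
Total σ_h = 18.61 + 8.829 = 27.44 kPa.

27.4 kPa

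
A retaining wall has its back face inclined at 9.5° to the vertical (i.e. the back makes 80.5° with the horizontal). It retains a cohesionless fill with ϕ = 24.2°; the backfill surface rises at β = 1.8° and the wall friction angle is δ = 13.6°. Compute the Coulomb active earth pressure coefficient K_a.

0.461

K_a = sin²(α+φ) / [sin²α · sin(α−δ) · (1 + √{sin(φ+δ)sin(φ−β) / (sin(α−δ)sin(α+β))})²].
With α = 80.5°, φ = 24.2°, δ = 13.6°, β = 1.8°: K_a = 0.4609.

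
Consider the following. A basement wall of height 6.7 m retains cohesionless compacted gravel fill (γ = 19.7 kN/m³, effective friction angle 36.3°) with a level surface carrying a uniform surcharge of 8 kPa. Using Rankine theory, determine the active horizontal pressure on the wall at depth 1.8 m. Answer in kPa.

11.1 kPa

K_a = (1 − sin φ)/(1 + sin φ) = 0.2563.
σ_v = γz + q = 19.7 × 1.8 + 8 = 43.46 kPa.
σ_h = K_a σ_v = 0.2563 × 43.46 = 11.14 kPa.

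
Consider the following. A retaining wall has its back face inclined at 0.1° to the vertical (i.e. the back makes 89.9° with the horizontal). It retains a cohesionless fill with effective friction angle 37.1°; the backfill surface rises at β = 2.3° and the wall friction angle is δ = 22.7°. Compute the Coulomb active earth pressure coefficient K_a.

0.231

K_a = sin²(α+φ) / [sin²α · sin(α−δ) · (1 + √{sin(φ+δ)sin(φ−β) / (sin(α−δ)sin(α+β))})²].
With α = 89.9°, φ = 37.1°, δ = 22.7°, β = 2.3°: K_a = 0.2307.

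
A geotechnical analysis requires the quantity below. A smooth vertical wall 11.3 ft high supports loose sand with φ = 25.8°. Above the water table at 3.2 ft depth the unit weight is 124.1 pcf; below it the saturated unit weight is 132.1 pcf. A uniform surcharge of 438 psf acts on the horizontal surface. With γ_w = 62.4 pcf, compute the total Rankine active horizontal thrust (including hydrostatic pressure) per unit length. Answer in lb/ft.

6410 lb/ft

K_a = tan²(45° − φ/2) = 0.3935.
γ' = 132.1 − 62.4 = 69.70 pcf. h₂ = H − d_w = 8.1 ft.
σ'_h: at surface K_a·q = 172.4; at WT K_a(q+γd_w) = 328.6; at base K_a(q+γd_w+γ'h₂) = 550.8 psf.
P₁ = ½(172.4+328.6)×3.2 = 801.6; P₂ = ½(328.6+550.8)×8.1 = 3562; P_w = ½γ_w h₂² = 2047.
Total = 801.6+3562+2047 = 6410 lb/ft.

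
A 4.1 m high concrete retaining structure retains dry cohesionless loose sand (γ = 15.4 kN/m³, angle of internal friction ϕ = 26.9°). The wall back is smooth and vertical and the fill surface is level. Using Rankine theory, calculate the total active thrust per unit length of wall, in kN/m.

48.8 kN/m

K_a = tan²(45° − φ/2) = 0.3770.
P_a = ½ K_a γ H² = 0.5 × 0.3770 × 15.4 × 4.1² = 48.80 kN/m.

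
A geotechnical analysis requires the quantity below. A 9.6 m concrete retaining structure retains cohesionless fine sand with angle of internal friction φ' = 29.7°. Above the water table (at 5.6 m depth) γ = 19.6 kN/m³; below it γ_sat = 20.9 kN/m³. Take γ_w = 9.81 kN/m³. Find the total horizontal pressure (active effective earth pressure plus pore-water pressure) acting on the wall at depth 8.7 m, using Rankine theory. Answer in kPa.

K_a = (1 − sin φ)/(1 + sin φ) = 0.3374.
γ' = 20.9 − 9.81 = 11.09 kN/m³.
Effective vertical stress at 8.7 m: σ'_v = 19.6×5.6 + 11.09×3.10 = 144.1 kPa.
σ'_h = K_a σ'_v = 0.3374 × 144.1 = 48.63 kPa; u = γ_w × 3.10 = 30.41 kPa.
Total σ_h = 48.63 + 30.41 = 79.04 kPa.

79.0 kPa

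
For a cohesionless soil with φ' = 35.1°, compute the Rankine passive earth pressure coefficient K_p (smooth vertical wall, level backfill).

3.71

K_p = (1 + sin φ)/(1 − sin φ) = tan²(45° + 35.1°/2) = 3.706.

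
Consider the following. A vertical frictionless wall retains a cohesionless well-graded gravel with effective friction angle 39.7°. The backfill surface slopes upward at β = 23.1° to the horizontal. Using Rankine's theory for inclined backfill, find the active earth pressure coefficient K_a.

0.269

K_a = cos β · (cos β − √(cos²β − cos²φ)) / (cos β + √(cos²β − cos²φ)).
cos β = 0.9198, cos φ = 0.7694, √(cos²β − cos²φ) = 0.5041.
K_a = 0.9198 × (0.9198 − 0.5041)/(0.9198 + 0.5041) = 0.2686.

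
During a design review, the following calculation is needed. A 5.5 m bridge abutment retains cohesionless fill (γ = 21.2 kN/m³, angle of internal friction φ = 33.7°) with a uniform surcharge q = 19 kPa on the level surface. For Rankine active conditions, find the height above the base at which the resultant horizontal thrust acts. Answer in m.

K_a = 0.2863.
Triangular part P₁ = ½K_aγH² = 91.80 at H/3 = 1.833 m; rectangular part P₂ = K_a q H = 29.92 at H/2 = 2.750 m.
ȳ = (P₁·1.833 + P₂·2.750)/(P₁+P₂) = 2.059 m.

2.06 m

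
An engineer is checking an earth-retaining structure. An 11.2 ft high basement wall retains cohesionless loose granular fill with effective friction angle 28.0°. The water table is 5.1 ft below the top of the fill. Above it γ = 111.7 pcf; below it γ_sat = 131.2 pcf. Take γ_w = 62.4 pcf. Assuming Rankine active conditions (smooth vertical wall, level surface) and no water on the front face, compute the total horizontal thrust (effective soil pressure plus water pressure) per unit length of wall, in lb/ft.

K_a = tan²(45° − φ/2) = 0.3610.
γ' = 131.2 − 62.4 = 68.80 pcf. Depth below WT = 6.1 ft.
σ'_h at WT = K_a γ d_w = 205.7 psf; at base = 205.7 + K_a γ' × 6.1 = 357.2 psf.
P₁ (0–5.1 ft) = ½×205.7×5.1 = 524.5. P₂ (5.1–11.2 ft) = ½(205.7+357.2)×6.1 = 1717.
P_w = ½ γ_w h₂² = 0.5×62.4×6.1² = 1161. Total = 524.5+1717+1161 = 3402 lb/ft.

3400 lb/ft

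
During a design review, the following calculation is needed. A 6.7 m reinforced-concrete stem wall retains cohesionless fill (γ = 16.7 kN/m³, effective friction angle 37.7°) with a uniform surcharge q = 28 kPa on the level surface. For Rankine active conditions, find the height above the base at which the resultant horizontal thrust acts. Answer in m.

K_a = 0.2411.
Triangular part P₁ = ½K_aγH² = 90.36 at H/3 = 2.233 m; rectangular part P₂ = K_a q H = 45.22 at H/2 = 3.350 m.
ȳ = (P₁·2.233 + P₂·3.350)/(P₁+P₂) = 2.606 m.

2.61 m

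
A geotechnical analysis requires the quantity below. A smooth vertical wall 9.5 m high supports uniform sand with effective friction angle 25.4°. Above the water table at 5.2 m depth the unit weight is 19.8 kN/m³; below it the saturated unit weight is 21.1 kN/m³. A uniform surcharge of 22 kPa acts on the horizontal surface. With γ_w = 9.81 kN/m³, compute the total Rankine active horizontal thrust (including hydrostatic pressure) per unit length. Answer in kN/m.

500 kN/m

K_a = tan²(45° − φ/2) = 0.3996.
γ' = 21.1 − 9.81 = 11.29 kN/m³. h₂ = H − d_w = 4.3 m.
σ'_h: at surface K_a·q = 8.792; at WT K_a(q+γd_w) = 49.94; at base K_a(q+γd_w+γ'h₂) = 69.34 kPa.
P₁ = ½(8.792+49.94)×5.2 = 152.7; P₂ = ½(49.94+69.34)×4.3 = 256.5; P_w = ½γ_w h₂² = 90.69.
Total = 152.7+256.5+90.69 = 499.8 kN/m.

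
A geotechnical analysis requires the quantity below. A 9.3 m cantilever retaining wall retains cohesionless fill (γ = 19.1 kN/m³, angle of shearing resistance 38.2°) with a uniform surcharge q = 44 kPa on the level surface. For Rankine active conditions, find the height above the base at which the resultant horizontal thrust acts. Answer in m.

3.61 m

K_a = 0.2358.
Triangular part P₁ = ½K_aγH² = 194.8 at H/3 = 3.100 m; rectangular part P₂ = K_a q H = 96.48 at H/2 = 4.650 m.
ȳ = (P₁·3.100 + P₂·4.650)/(P₁+P₂) = 3.613 m.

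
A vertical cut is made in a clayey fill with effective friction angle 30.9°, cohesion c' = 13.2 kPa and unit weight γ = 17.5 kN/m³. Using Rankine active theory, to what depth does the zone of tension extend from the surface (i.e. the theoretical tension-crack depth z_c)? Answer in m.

K_a = tan²(45° − 30.9°/2) = 0.3214; √K_a = 0.5669.
The active pressure is zero where K_a γ z = 2c√K_a, so z_c = 2c/(γ√K_a) = 2×13.2/(17.5×0.5669) = 2.661 m.

2.66 m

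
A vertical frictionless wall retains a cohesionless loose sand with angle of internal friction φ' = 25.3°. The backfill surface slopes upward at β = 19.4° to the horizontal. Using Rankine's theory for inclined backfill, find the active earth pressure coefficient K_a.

K_a = cos β · (cos β − √(cos²β − cos²φ)) / (cos β + √(cos²β − cos²φ)).
cos β = 0.9432, cos φ = 0.9041, √(cos²β − cos²φ) = 0.2689.
K_a = 0.9432 × (0.9432 − 0.2689)/(0.9432 + 0.2689) = 0.5247.

0.525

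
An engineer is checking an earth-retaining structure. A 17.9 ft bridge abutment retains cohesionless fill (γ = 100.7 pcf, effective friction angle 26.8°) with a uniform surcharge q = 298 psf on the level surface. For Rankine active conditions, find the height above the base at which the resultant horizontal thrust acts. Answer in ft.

6.71 ft

K_a = 0.3785.
Triangular part P₁ = ½K_aγH² = 6106 at H/3 = 5.967 ft; rectangular part P₂ = K_a q H = 2019 at H/2 = 8.950 ft.
ȳ = (P₁·5.967 + P₂·8.950)/(P₁+P₂) = 6.708 ft.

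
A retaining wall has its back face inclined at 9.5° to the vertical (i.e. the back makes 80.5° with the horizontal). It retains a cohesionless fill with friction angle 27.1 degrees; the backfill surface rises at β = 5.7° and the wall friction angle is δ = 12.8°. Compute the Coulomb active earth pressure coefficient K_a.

K_a = sin²(α+φ) / [sin²α · sin(α−δ) · (1 + √{sin(φ+δ)sin(φ−β) / (sin(α−δ)sin(α+β))})²].
With α = 80.5°, φ = 27.1°, δ = 12.8°, β = 5.7°: K_a = 0.4466.

0.447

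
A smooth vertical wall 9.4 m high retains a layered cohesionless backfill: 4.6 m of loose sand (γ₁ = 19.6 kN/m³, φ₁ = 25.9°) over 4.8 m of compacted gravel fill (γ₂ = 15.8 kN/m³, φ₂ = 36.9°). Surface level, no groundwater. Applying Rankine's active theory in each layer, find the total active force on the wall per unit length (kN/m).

K_a1 = tan²(45°−25.9°/2) = 0.3920; K_a2 = tan²(45°−36.9°/2) = 0.2497.
Layer 1: σ at base = K_a1 γ₁ h₁ = 35.34 kPa; P₁ = ½×35.34×4.6 = 81.28.
Layer 2: σ_v at top = γ₁h₁ = 90.16; σ_h top = K_a2×90.16 = 22.51; σ_h base = K_a2×(90.16+15.8×4.8) = 41.45.
P₂ = ½(22.51+41.45)×4.8 = 153.5. Total P_a = 81.28+153.5 = 234.8 kN/m.

235 kN/m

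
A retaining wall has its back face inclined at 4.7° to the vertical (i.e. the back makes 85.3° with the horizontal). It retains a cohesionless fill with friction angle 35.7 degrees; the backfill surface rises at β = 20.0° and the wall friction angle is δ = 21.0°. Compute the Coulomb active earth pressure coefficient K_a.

K_a = sin²(α+φ) / [sin²α · sin(α−δ) · (1 + √{sin(φ+δ)sin(φ−β) / (sin(α−δ)sin(α+β))})²].
With α = 85.3°, φ = 35.7°, δ = 21.0°, β = 20.0°: K_a = 0.3600.

0.360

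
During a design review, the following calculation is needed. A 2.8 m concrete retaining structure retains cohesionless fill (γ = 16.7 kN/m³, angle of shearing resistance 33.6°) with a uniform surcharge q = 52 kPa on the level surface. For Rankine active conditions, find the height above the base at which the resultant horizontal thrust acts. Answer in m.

K_a = 0.2875.
Triangular part P₁ = ½K_aγH² = 18.82 at H/3 = 0.9333 m; rectangular part P₂ = K_a q H = 41.86 at H/2 = 1.400 m.
ȳ = (P₁·0.9333 + P₂·1.400)/(P₁+P₂) = 1.255 m.

1.26 m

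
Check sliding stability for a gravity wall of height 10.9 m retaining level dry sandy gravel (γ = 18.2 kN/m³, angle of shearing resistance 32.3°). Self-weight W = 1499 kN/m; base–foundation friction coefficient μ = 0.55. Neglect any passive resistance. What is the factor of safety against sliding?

K_a = tan²(45° − 32.3°/2) = 0.3035.
P_a = ½K_aγH² = 0.5×0.3035×18.2×10.9² = 328.1 kN/m, acting at H/3 = 3.633 m above the base.
FS_sliding = μW / P_a = 0.55×1499 / 328.1 = 2.513.

2.51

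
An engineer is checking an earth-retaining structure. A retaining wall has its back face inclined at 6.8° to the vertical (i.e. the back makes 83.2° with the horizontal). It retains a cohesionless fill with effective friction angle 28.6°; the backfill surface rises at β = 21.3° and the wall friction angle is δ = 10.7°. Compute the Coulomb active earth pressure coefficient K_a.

0.546

K_a = sin²(α+φ) / [sin²α · sin(α−δ) · (1 + √{sin(φ+δ)sin(φ−β) / (sin(α−δ)sin(α+β))})²].
With α = 83.2°, φ = 28.6°, δ = 10.7°, β = 21.3°: K_a = 0.5465.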